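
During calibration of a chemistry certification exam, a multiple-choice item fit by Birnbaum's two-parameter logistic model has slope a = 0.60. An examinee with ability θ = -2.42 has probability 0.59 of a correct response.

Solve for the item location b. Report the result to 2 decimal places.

P(θ) = 1 / (1 + exp(−a(θ − b)))
logit(0.59) = ln(0.59/0.41) = 0.3640
b = θ − logit/(a) = -2.42 − 0.3640/0.6000 = -3.0266

-3.03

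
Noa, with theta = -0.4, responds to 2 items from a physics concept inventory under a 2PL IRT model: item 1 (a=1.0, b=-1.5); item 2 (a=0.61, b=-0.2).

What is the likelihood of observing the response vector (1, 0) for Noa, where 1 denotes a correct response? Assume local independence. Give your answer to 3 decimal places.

P(theta) = 1 / (1 + exp(−a(theta − b)))
P_1 = 1/(1+e^{-1.1000}) = 0.7503
P_2 = 1/(1+e^{0.1220}) = 0.4695
L = P_1 × (1−P_2) = 0.7503 × 0.5305 = 0.39798

0.398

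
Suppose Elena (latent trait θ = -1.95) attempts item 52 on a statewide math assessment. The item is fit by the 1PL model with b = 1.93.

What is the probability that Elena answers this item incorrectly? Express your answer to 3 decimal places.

0.980

P(θ) = 1 / (1 + exp(−(θ − b)))
Exponent: (-1.95 − 1.93) = -3.8800
1/(1 + e^{3.8800}) = 0.0202
P = 0.0202
P(incorrect) = 1 − 0.0202 = 0.9798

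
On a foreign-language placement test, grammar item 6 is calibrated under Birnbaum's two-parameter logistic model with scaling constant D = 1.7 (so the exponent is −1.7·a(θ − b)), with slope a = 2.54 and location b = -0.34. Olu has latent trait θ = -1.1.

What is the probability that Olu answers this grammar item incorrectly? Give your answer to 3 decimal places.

P(θ) = 1 / (1 + exp(−D·a(θ − b)))
Exponent: 1.7 × 2.54 × (-1.1 − (-0.34)) = -3.2817
1/(1 + e^{3.2817}) = 0.0362
P = 0.0362
P(incorrect) = 1 − 0.0362 = 0.9638

0.964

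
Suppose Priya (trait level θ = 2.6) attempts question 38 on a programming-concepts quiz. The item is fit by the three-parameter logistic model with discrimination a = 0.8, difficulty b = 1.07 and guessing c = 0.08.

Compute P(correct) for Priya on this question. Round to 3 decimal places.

P(θ) = c + (1 − c) · 1 / (1 + exp(−a(θ − b)))
Exponent: 0.8 × (2.6 − 1.07) = 1.2240
1/(1 + e^{-1.2240}) = 0.7728
P = 0.08 + 0.92 × 0.7728 = 0.7909

0.791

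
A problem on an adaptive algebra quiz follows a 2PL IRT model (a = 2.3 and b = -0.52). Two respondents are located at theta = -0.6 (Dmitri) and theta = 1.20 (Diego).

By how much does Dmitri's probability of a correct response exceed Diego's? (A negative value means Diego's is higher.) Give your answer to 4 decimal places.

-0.5271

P(theta) = 1 / (1 + exp(−a(theta − b)))
P(Dmitri) = 0.4541  [exponent -0.1840]
P(Diego) = 0.9812  [exponent 3.9560]
Difference = 0.4541 − 0.9812 = -0.5271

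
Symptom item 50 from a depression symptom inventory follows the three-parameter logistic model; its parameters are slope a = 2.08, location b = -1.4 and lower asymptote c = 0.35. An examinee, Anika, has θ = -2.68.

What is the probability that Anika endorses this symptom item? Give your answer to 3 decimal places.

0.392

P(θ) = c + (1 − c) · 1 / (1 + exp(−a(θ − b)))
Exponent: 2.08 × (-2.68 − (-1.4)) = -2.6624
1/(1 + e^{2.6624}) = 0.0652
P = 0.35 + 0.65 × 0.0652 = 0.3924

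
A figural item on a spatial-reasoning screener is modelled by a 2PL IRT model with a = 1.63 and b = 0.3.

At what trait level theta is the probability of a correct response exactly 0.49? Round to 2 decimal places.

P(theta) = 1 / (1 + exp(−a(theta − b)))
logit = ln(0.4900/0.5100) = -0.0400
theta = b + logit/(a) = 0.3 + (-0.0400)/1.6300 = 0.2755

0.28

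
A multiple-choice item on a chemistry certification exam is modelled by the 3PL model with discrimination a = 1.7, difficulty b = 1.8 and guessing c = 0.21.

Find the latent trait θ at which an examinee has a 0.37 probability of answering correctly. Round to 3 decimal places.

0.994

P(θ) = c + (1 − c) · 1 / (1 + exp(−a(θ − b)))
Remove guessing floor: (0.37 − 0.21)/(1 − 0.21) = 0.2025
logit = ln(0.2025/0.7975) = -1.3705
θ = b + logit/(a) = 1.8 + (-1.3705)/1.7000 = 0.9938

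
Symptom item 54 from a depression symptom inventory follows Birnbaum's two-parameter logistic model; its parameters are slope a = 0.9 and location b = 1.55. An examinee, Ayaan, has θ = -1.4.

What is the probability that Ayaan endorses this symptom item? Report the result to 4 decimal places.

0.0657

P(θ) = 1 / (1 + exp(−a(θ − b)))
Exponent: 0.9 × (-1.4 − 1.55) = -2.6550
1/(1 + e^{2.6550}) = 0.0657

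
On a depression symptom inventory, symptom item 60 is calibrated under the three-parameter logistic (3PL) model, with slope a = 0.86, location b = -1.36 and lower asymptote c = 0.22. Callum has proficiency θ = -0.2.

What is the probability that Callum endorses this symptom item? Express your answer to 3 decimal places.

P(θ) = c + (1 − c) · 1 / (1 + exp(−a(θ − b)))
Exponent: 0.86 × (-0.2 − (-1.36)) = 0.9976
1/(1 + e^{-0.9976}) = 0.7306
P = 0.22 + 0.78 × 0.7306 = 0.7899

0.790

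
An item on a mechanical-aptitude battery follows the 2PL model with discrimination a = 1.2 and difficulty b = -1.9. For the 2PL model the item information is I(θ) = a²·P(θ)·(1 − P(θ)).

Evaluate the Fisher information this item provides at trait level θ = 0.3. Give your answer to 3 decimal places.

0.090

P = 1/(1+e^{-2.6400}) = 0.9334
P(1−P) = 0.9334 × 0.0666 = 0.0622
I = a² × P(1−P) = 1.2² × 0.0622 = 0.08953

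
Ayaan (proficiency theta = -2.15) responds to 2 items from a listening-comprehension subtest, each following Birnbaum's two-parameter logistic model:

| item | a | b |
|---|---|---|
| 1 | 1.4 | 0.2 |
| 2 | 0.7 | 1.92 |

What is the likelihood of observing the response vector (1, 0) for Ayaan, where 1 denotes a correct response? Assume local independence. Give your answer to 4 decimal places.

P(theta) = 1 / (1 + exp(−a(theta − b)))
P_1 = 1/(1+e^{3.2900}) = 0.0359
P_2 = 1/(1+e^{2.8490}) = 0.0547
L = P_1 × (1−P_2) = 0.0359 × 0.9453 = 0.03395

0.0340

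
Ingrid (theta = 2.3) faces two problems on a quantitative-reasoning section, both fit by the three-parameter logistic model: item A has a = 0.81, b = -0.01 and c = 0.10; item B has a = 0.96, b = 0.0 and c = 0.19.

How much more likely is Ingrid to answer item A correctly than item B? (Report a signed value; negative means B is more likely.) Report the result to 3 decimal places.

-0.040

P(theta) = c + (1 − c) · 1 / (1 + exp(−a(theta − b)))
P_A = 0.8799
P_B = 0.9198
P_A − P_B = -0.0399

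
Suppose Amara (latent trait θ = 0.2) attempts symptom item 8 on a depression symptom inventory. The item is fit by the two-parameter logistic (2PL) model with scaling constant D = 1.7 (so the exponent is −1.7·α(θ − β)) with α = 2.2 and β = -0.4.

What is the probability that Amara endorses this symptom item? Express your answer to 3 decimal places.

0.904

P(θ) = 1 / (1 + exp(−D·α(θ − β)))
Exponent: 1.7 × 2.2 × (0.2 − (-0.4)) = 2.2440
1/(1 + e^{-2.2440}) = 0.9041
P = 0.9041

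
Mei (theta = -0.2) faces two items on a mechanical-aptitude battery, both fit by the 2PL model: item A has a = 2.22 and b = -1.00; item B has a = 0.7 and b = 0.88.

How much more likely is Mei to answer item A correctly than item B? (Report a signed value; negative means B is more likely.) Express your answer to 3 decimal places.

P(theta) = 1 / (1 + exp(−a(theta − b)))
P_A = 0.8552
P_B = 0.3195
P_A − P_B = 0.5357

0.536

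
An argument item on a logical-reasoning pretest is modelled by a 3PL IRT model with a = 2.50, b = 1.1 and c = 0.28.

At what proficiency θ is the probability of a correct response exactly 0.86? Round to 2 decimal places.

P(θ) = c + (1 − c) · 1 / (1 + exp(−a(θ − b)))
Remove guessing floor: (0.86 − 0.28)/(1 − 0.28) = 0.8056
logit = ln(0.8056/0.1944) = 1.4214
θ = b + logit/(a) = 1.1 + 1.4214/2.5000 = 1.6686

1.67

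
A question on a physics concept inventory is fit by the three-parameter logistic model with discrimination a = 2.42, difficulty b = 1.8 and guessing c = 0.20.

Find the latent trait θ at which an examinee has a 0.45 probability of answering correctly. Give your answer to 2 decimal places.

P(θ) = c + (1 − c) · 1 / (1 + exp(−a(θ − b)))
Remove guessing floor: (0.45 − 0.20)/(1 − 0.20) = 0.3125
logit = ln(0.3125/0.6875) = -0.7885
θ = b + logit/(a) = 1.8 + (-0.7885)/2.4200 = 1.4742

1.47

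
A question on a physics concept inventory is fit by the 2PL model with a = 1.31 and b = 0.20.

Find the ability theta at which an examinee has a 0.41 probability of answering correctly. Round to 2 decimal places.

P(theta) = 1 / (1 + exp(−a(theta − b)))
logit = ln(0.4100/0.5900) = -0.3640
theta = b + logit/(a) = 0.20 + (-0.3640)/1.3100 = -0.0778

-0.08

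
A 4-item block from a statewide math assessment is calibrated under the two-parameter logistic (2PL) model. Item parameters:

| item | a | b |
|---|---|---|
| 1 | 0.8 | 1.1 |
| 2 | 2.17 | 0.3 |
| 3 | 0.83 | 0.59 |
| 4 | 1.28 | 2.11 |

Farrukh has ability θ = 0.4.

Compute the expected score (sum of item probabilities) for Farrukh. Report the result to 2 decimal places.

P(θ) = 1 / (1 + exp(−a(θ − b)))
P_1 = 1/(1+e^{0.5600}) = 0.3635
P_2 = 1/(1+e^{-0.2170}) = 0.5540
P_3 = 1/(1+e^{0.1577}) = 0.4607
P_4 = 1/(1+e^{2.1888}) = 0.1008
E[score] = 0.3635 + 0.5540 + 0.4607 + 0.1008 = 1.4790

1.48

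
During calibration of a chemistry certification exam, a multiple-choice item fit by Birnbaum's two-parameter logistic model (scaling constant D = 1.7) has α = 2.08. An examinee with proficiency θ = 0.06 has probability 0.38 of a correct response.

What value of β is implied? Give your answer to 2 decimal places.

0.20

P(θ) = 1 / (1 + exp(−D·α(θ − β)))
logit(0.38) = ln(0.38/0.62) = -0.4895
β = θ − logit/(1.7·α) = 0.06 − (-0.4895)/3.5360 = 0.1984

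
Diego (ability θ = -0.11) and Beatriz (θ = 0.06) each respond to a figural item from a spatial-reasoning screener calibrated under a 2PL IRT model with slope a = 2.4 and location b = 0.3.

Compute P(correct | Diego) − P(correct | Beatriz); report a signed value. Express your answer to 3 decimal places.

P(θ) = 1 / (1 + exp(−a(θ − b)))
P(Diego) = 0.2721  [exponent -0.9840]
P(Beatriz) = 0.3599  [exponent -0.5760]
Difference = 0.2721 − 0.3599 = -0.0878

-0.088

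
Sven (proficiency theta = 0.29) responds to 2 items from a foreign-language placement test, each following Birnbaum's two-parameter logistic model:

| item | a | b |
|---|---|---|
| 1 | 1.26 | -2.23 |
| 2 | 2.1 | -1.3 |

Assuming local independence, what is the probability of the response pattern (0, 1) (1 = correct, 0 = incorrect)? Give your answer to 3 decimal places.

0.039

P(theta) = 1 / (1 + exp(−a(theta − b)))
P_1 = 1/(1+e^{-3.1752}) = 0.9599
P_2 = 1/(1+e^{-3.3390}) = 0.9657
L = (1−P_1) × P_2 = 0.0401 × 0.9657 = 0.03874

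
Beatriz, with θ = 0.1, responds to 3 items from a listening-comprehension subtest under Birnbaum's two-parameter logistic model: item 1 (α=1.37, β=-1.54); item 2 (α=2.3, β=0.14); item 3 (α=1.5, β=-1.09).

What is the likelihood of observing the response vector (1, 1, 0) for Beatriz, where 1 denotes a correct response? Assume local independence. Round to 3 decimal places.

0.062

P(θ) = 1 / (1 + exp(−α(θ − β)))
P_1 = 1/(1+e^{-2.2468}) = 0.9044
P_2 = 1/(1+e^{0.0920}) = 0.4770
P_3 = 1/(1+e^{-1.7850}) = 0.8563
L = P_1 × P_2 × (1−P_3) = 0.9044 × 0.4770 × 0.1437 = 0.06199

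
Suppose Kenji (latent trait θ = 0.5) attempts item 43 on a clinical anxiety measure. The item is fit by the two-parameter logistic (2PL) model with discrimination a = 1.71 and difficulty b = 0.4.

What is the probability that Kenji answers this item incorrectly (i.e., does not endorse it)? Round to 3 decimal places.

P(θ) = 1 / (1 + exp(−a(θ − b)))
Exponent: 1.71 × (0.5 − 0.4) = 0.1710
1/(1 + e^{-0.1710}) = 0.5426
P(incorrect) = 1 − 0.5426 = 0.4574

0.457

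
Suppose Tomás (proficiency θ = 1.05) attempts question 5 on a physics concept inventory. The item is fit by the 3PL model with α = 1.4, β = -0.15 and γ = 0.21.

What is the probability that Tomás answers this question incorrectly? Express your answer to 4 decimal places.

P(θ) = γ + (1 − γ) · 1 / (1 + exp(−α(θ − β)))
Exponent: 1.4 × (1.05 − (-0.15)) = 1.6800
1/(1 + e^{-1.6800}) = 0.8429
P = 0.21 + 0.79 × 0.8429 = 0.8759
P(incorrect) = 1 − 0.8759 = 0.1241

0.1241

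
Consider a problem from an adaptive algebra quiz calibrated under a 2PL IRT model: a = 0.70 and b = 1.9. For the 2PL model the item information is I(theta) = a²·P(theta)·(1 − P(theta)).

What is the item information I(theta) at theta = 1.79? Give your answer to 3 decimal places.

0.122

P = 1/(1+e^{0.0770}) = 0.4808
P(1−P) = 0.4808 × 0.5192 = 0.2496
I = a² × P(1−P) = 0.70² × 0.2496 = 0.12232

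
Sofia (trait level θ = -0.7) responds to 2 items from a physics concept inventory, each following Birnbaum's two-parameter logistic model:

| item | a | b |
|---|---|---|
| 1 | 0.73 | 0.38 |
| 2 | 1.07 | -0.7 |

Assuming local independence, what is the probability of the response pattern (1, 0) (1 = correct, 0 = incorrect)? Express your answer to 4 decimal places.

P(θ) = 1 / (1 + exp(−a(θ − b)))
P_1 = 1/(1+e^{0.7884}) = 0.3125
P_2 = 1/(1+e^{0.0000}) = 0.5000
L = P_1 × (1−P_2) = 0.3125 × 0.5000 = 0.15626

0.1563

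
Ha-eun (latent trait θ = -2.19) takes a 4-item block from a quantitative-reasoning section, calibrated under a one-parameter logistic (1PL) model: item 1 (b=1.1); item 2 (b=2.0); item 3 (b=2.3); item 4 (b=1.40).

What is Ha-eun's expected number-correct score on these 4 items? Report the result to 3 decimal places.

P(θ) = 1 / (1 + exp(−(θ − b)))
P_1 = 1/(1+e^{3.2900}) = 0.0359
P_2 = 1/(1+e^{4.1900}) = 0.0149
P_3 = 1/(1+e^{4.4900}) = 0.0111
P_4 = 1/(1+e^{3.5900}) = 0.0269
E[score] = 0.0359 + 0.0149 + 0.0111 + 0.0269 = 0.0888

0.089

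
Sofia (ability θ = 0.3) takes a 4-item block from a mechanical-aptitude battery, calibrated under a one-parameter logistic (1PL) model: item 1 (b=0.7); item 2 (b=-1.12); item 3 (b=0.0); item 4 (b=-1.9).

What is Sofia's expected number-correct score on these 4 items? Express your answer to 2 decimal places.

2.68

P(θ) = 1 / (1 + exp(−(θ − b)))
P_1 = 1/(1+e^{0.4000}) = 0.4013
P_2 = 1/(1+e^{-1.4200}) = 0.8053
P_3 = 1/(1+e^{-0.3000}) = 0.5744
P_4 = 1/(1+e^{-2.2000}) = 0.9002
E[score] = 0.4013 + 0.8053 + 0.5744 + 0.9002 = 2.6813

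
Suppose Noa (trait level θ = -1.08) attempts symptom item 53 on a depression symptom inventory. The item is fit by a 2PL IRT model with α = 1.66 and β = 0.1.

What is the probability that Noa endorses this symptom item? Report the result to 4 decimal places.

0.1236

P(θ) = 1 / (1 + exp(−α(θ − β)))
Exponent: 1.66 × (-1.08 − 0.1) = -1.9588
1/(1 + e^{1.9588}) = 0.1236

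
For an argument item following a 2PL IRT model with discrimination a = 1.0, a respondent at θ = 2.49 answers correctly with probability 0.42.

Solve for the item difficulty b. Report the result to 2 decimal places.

2.81

P(θ) = 1 / (1 + exp(−a(θ − b)))
logit(0.42) = ln(0.42/0.58) = -0.3228
b = θ − logit/(a) = 2.49 − (-0.3228)/1.0000 = 2.8128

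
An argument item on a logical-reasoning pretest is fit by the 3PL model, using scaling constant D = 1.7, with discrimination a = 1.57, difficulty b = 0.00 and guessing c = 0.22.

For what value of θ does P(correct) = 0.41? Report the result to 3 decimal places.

P(θ) = c + (1 − c) · 1 / (1 + exp(−D·a(θ − b)))
Remove guessing floor: (0.41 − 0.22)/(1 − 0.22) = 0.2436
logit = ln(0.2436/0.7564) = -1.1331
θ = b + logit/(1.7·a) = 0.00 + (-1.1331)/2.6690 = -0.4245

-0.425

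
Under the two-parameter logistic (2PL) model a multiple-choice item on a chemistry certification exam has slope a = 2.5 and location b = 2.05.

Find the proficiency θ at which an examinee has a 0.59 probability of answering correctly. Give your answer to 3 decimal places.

P(θ) = 1 / (1 + exp(−a(θ − b)))
logit = ln(0.5900/0.4100) = 0.3640
θ = b + logit/(a) = 2.05 + 0.3640/2.5000 = 2.1956

2.196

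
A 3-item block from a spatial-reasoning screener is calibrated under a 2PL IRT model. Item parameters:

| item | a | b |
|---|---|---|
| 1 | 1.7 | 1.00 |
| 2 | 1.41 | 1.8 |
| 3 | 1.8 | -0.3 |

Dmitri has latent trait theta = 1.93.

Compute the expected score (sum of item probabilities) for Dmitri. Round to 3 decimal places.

P(theta) = 1 / (1 + exp(−a(theta − b)))
P_1 = 1/(1+e^{-1.5810}) = 0.8293
P_2 = 1/(1+e^{-0.1833}) = 0.5457
P_3 = 1/(1+e^{-4.0140}) = 0.9823
E[score] = 0.8293 + 0.5457 + 0.9823 = 2.3573

2.357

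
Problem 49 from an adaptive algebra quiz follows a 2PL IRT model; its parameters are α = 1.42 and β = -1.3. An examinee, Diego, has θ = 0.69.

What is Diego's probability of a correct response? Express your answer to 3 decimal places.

P(θ) = 1 / (1 + exp(−α(θ − β)))
Exponent: 1.42 × (0.69 − (-1.3)) = 2.8258
1/(1 + e^{-2.8258}) = 0.9441

0.944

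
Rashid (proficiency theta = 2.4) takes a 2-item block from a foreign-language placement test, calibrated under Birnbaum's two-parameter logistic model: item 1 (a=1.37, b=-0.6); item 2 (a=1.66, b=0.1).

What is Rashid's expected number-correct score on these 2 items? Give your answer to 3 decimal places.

P(theta) = 1 / (1 + exp(−a(theta − b)))
P_1 = 1/(1+e^{-4.1100}) = 0.9839
P_2 = 1/(1+e^{-3.8180}) = 0.9785
E[score] = 0.9839 + 0.9785 = 1.9624

1.962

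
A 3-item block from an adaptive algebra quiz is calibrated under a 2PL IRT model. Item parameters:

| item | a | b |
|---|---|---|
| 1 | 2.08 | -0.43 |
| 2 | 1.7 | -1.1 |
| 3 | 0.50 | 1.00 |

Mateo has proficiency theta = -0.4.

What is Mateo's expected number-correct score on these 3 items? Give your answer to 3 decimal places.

1.614

P(theta) = 1 / (1 + exp(−a(theta − b)))
P_1 = 1/(1+e^{-0.0624}) = 0.5156
P_2 = 1/(1+e^{-1.1900}) = 0.7667
P_3 = 1/(1+e^{0.7000}) = 0.3318
E[score] = 0.5156 + 0.7667 + 0.3318 = 1.6141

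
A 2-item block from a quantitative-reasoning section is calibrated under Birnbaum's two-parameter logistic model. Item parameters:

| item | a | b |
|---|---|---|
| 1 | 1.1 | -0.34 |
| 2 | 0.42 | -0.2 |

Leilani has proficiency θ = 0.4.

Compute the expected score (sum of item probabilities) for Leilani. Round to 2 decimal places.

P(θ) = 1 / (1 + exp(−a(θ − b)))
P_1 = 1/(1+e^{-0.8140}) = 0.6930
P_2 = 1/(1+e^{-0.2520}) = 0.5627
E[score] = 0.6930 + 0.5627 = 1.2556

1.26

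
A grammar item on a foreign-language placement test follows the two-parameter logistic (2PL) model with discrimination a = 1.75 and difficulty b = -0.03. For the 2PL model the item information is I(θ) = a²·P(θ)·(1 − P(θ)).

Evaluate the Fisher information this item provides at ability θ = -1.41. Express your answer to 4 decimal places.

0.2306

P = 1/(1+e^{2.4150}) = 0.0820
P(1−P) = 0.0820 × 0.9180 = 0.0753
I = a² × P(1−P) = 1.75² × 0.0753 = 0.23062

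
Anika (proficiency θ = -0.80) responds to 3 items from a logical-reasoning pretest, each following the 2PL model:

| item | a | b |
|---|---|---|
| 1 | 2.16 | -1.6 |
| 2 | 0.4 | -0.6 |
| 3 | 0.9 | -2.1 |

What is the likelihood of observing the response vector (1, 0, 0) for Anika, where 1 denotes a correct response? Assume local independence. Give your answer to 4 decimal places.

0.1046

P(θ) = 1 / (1 + exp(−a(θ − b)))
P_1 = 1/(1+e^{-1.7280}) = 0.8492
P_2 = 1/(1+e^{0.0800}) = 0.4800
P_3 = 1/(1+e^{-1.1700}) = 0.7631
L = P_1 × (1−P_2) × (1−P_3) = 0.8492 × 0.5200 × 0.2369 = 0.10458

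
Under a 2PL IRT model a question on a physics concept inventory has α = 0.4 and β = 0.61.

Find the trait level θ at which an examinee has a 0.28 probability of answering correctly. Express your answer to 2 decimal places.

-1.75

P(θ) = 1 / (1 + exp(−α(θ − β)))
logit = ln(0.2800/0.7200) = -0.9445
θ = β + logit/(α) = 0.61 + (-0.9445)/0.4000 = -1.7512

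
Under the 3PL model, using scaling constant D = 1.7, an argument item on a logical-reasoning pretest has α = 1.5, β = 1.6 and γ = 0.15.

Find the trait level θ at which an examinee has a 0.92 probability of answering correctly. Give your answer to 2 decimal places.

2.49

P(θ) = γ + (1 − γ) · 1 / (1 + exp(−D·α(θ − β)))
Remove guessing floor: (0.92 − 0.15)/(1 − 0.15) = 0.9059
logit = ln(0.9059/0.0941) = 2.2644
θ = β + logit/(1.7·α) = 1.6 + 2.2644/2.5500 = 2.4880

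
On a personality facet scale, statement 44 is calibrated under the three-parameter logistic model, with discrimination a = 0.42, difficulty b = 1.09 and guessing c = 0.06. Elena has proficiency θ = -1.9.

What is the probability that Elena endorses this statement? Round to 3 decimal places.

P(θ) = c + (1 − c) · 1 / (1 + exp(−a(θ − b)))
Exponent: 0.42 × (-1.9 − 1.09) = -1.2558
1/(1 + e^{1.2558}) = 0.2217
P = 0.06 + 0.94 × 0.2217 = 0.2684

0.268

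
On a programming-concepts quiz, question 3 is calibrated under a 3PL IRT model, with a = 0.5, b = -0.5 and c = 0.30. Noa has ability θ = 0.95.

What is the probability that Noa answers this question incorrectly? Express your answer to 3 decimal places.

P(θ) = c + (1 − c) · 1 / (1 + exp(−a(θ − b)))
Exponent: 0.5 × (0.95 − (-0.5)) = 0.7250
1/(1 + e^{-0.7250}) = 0.6737
P = 0.30 + 0.70 × 0.6737 = 0.7716
P(incorrect) = 1 − 0.7716 = 0.2284

0.228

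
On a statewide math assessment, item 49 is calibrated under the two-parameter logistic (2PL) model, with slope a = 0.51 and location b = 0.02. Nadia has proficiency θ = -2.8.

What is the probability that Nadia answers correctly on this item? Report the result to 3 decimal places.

0.192

P(θ) = 1 / (1 + exp(−a(θ − b)))
Exponent: 0.51 × (-2.8 − 0.02) = -1.4382
1/(1 + e^{1.4382}) = 0.1918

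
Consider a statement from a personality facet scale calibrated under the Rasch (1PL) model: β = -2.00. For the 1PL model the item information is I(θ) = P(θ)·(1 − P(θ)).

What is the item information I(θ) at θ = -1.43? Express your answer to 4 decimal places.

P = 1/(1+e^{-0.5700}) = 0.6388
P(1−P) = 0.6388 × 0.3612 = 0.2307
I = P(1−P) = 0.23074

0.2307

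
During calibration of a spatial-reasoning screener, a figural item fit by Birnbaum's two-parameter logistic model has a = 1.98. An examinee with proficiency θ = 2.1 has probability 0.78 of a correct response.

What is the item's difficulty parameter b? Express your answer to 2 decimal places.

P(θ) = 1 / (1 + exp(−a(θ − b)))
logit(0.78) = ln(0.78/0.22) = 1.2657
b = θ − logit/(a) = 2.1 − 1.2657/1.9800 = 1.4608

1.46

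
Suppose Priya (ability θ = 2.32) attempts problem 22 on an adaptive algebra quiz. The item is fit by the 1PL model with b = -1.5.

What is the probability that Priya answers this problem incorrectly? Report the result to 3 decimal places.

P(θ) = 1 / (1 + exp(−(θ − b)))
Exponent: (2.32 − (-1.5)) = 3.8200
1/(1 + e^{-3.8200}) = 0.9785
P = 0.9785
P(incorrect) = 1 − 0.9785 = 0.0215

0.021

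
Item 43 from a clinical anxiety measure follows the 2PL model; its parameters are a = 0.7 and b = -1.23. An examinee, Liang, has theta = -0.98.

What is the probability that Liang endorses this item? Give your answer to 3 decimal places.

P(theta) = 1 / (1 + exp(−a(theta − b)))
Exponent: 0.7 × (-0.98 − (-1.23)) = 0.1750
1/(1 + e^{-0.1750}) = 0.5436

0.544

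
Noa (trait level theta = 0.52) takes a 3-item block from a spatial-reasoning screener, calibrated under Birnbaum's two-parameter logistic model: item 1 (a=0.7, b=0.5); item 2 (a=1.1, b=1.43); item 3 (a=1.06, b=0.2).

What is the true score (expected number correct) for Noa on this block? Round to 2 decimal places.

1.36

P(theta) = 1 / (1 + exp(−a(theta − b)))
P_1 = 1/(1+e^{-0.0140}) = 0.5035
P_2 = 1/(1+e^{1.0010}) = 0.2687
P_3 = 1/(1+e^{-0.3392}) = 0.5840
E[score] = 0.5035 + 0.2687 + 0.5840 = 1.3562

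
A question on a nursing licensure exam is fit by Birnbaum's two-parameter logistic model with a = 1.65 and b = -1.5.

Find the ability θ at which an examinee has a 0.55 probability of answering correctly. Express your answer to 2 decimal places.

-1.38

P(θ) = 1 / (1 + exp(−a(θ − b)))
logit = ln(0.5500/0.4500) = 0.2007
θ = b + logit/(a) = -1.5 + 0.2007/1.6500 = -1.3784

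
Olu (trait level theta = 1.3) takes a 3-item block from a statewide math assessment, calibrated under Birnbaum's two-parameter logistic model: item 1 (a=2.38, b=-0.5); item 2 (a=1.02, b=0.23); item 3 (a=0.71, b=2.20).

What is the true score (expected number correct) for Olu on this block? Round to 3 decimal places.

2.081

P(theta) = 1 / (1 + exp(−a(theta − b)))
P_1 = 1/(1+e^{-4.2840}) = 0.9864
P_2 = 1/(1+e^{-1.0914}) = 0.7486
P_3 = 1/(1+e^{0.6390}) = 0.3455
E[score] = 0.9864 + 0.7486 + 0.3455 = 2.0805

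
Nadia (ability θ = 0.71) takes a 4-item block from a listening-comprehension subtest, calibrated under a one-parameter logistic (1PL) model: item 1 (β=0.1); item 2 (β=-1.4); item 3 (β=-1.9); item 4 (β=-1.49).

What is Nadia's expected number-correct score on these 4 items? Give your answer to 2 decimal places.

P(θ) = 1 / (1 + exp(−(θ − β)))
P_1 = 1/(1+e^{-0.6100}) = 0.6479
P_2 = 1/(1+e^{-2.1100}) = 0.8919
P_3 = 1/(1+e^{-2.6100}) = 0.9315
P_4 = 1/(1+e^{-2.2000}) = 0.9002
E[score] = 0.6479 + 0.8919 + 0.9315 + 0.9002 = 3.3716

3.37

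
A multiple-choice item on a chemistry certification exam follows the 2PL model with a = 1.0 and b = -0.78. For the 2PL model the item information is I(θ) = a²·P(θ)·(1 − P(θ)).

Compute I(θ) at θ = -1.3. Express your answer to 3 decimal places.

0.234

P = 1/(1+e^{0.5200}) = 0.3729
P(1−P) = 0.3729 × 0.6271 = 0.2338
I = a² × P(1−P) = 1.0² × 0.2338 = 0.23383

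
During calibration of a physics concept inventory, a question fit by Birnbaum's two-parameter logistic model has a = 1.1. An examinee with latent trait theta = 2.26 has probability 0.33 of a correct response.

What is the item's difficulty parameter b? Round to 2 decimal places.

P(theta) = 1 / (1 + exp(−a(theta − b)))
logit(0.33) = ln(0.33/0.67) = -0.7082
b = theta − logit/(a) = 2.26 − (-0.7082)/1.1000 = 2.9038

2.90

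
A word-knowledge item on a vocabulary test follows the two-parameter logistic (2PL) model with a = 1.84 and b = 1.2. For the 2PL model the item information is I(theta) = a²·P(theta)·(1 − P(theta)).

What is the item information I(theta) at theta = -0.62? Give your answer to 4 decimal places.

P = 1/(1+e^{3.3488}) = 0.0339
P(1−P) = 0.0339 × 0.9661 = 0.0328
I = a² × P(1−P) = 1.84² × 0.0328 = 0.11099

0.1110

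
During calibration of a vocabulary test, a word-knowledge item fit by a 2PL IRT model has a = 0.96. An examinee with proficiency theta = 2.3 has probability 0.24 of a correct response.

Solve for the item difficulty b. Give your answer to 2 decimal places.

3.50

P(theta) = 1 / (1 + exp(−a(theta − b)))
logit(0.24) = ln(0.24/0.76) = -1.1527
b = theta − logit/(a) = 2.3 − (-1.1527)/0.9600 = 3.5007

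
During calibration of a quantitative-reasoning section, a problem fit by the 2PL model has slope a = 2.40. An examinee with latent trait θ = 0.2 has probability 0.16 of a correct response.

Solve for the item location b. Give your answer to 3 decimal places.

0.891

P(θ) = 1 / (1 + exp(−a(θ − b)))
logit(0.16) = ln(0.16/0.84) = -1.6582
b = θ − logit/(a) = 0.2 − (-1.6582)/2.4000 = 0.8909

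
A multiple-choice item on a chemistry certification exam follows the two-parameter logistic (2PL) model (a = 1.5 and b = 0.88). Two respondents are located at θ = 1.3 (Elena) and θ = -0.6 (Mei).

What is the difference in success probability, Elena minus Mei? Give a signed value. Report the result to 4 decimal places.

0.5545

P(θ) = 1 / (1 + exp(−a(θ − b)))
P(Elena) = 0.6525  [exponent 0.6300]
P(Mei) = 0.0980  [exponent -2.2200]
Difference = 0.6525 − 0.0980 = 0.5545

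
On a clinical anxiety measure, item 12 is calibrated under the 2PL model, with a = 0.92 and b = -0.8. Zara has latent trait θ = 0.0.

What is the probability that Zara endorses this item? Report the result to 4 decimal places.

0.6761

P(θ) = 1 / (1 + exp(−a(θ − b)))
Exponent: 0.92 × (0.0 − (-0.8)) = 0.7360
1/(1 + e^{-0.7360}) = 0.6761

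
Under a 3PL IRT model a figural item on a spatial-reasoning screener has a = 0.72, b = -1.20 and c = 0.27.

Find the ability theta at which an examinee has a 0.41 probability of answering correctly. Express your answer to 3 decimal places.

P(theta) = c + (1 − c) · 1 / (1 + exp(−a(theta − b)))
Remove guessing floor: (0.41 − 0.27)/(1 − 0.27) = 0.1918
logit = ln(0.1918/0.8082) = -1.4385
theta = b + logit/(a) = -1.20 + (-1.4385)/0.7200 = -3.1979

-3.198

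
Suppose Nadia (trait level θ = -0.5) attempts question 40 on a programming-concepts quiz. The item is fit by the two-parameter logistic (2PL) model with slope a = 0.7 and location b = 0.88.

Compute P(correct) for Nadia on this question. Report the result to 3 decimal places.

0.276

P(θ) = 1 / (1 + exp(−a(θ − b)))
Exponent: 0.7 × (-0.5 − 0.88) = -0.9660
1/(1 + e^{0.9660}) = 0.2757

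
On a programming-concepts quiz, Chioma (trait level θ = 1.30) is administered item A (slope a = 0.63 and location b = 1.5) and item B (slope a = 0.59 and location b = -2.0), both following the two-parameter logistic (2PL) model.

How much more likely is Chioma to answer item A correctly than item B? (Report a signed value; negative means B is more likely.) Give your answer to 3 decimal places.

P(θ) = 1 / (1 + exp(−a(θ − b)))
P_A = 0.4685
P_B = 0.8751
P_A − P_B = -0.4066

-0.407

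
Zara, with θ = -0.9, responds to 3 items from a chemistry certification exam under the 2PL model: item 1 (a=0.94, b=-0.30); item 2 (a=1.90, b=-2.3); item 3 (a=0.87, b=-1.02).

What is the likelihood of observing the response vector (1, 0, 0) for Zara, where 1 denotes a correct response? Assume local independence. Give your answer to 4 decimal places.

P(θ) = 1 / (1 + exp(−a(θ − b)))
P_1 = 1/(1+e^{0.5640}) = 0.3626
P_2 = 1/(1+e^{-2.6600}) = 0.9346
P_3 = 1/(1+e^{-0.1044}) = 0.5261
L = P_1 × (1−P_2) × (1−P_3) = 0.3626 × 0.0654 × 0.4739 = 0.01124

0.0112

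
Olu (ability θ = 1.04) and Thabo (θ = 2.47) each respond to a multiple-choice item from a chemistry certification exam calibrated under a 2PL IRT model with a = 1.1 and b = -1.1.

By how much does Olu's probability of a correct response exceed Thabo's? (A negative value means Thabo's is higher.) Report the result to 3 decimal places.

-0.067

P(θ) = 1 / (1 + exp(−a(θ − b)))
P(Olu) = 0.9133  [exponent 2.3540]
P(Thabo) = 0.9807  [exponent 3.9270]
Difference = 0.9133 − 0.9807 = -0.0674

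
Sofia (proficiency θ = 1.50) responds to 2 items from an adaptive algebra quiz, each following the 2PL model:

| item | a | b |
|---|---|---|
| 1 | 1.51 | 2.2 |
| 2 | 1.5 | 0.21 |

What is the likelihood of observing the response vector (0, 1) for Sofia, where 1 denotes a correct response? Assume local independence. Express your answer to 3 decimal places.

P(θ) = 1 / (1 + exp(−a(θ − b)))
P_1 = 1/(1+e^{1.0570}) = 0.2579
P_2 = 1/(1+e^{-1.9350}) = 0.8738
L = (1−P_1) × P_2 = 0.7421 × 0.8738 = 0.64846

0.648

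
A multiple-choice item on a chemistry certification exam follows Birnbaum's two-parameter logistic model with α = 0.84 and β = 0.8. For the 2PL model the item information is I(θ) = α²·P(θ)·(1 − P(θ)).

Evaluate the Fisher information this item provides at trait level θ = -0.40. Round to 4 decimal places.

P = 1/(1+e^{1.0080}) = 0.2674
P(1−P) = 0.2674 × 0.7326 = 0.1959
I = α² × P(1−P) = 0.84² × 0.1959 = 0.13822

0.1382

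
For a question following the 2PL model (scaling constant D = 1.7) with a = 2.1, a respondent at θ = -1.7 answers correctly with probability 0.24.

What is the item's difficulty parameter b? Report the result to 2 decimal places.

-1.38

P(θ) = 1 / (1 + exp(−D·a(θ − b)))
logit(0.24) = ln(0.24/0.76) = -1.1527
b = θ − logit/(1.7·a) = -1.7 − (-1.1527)/3.5700 = -1.3771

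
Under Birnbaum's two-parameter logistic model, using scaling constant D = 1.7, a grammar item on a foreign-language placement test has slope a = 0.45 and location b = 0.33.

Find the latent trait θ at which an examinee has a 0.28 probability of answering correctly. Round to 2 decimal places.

P(θ) = 1 / (1 + exp(−D·a(θ − b)))
logit = ln(0.2800/0.7200) = -0.9445
θ = b + logit/(1.7·a) = 0.33 + (-0.9445)/0.7650 = -0.9046

-0.90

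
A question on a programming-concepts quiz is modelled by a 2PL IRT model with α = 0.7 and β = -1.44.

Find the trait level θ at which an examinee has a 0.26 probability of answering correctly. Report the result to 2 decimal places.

-2.93

P(θ) = 1 / (1 + exp(−α(θ − β)))
logit = ln(0.2600/0.7400) = -1.0460
θ = β + logit/(α) = -1.44 + (-1.0460)/0.7000 = -2.9342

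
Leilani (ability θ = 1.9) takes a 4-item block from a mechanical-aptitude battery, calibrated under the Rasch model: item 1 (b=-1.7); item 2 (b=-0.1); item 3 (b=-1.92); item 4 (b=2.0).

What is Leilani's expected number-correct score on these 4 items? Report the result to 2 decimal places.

P(θ) = 1 / (1 + exp(−(θ − b)))
P_1 = 1/(1+e^{-3.6000}) = 0.9734
P_2 = 1/(1+e^{-2.0000}) = 0.8808
P_3 = 1/(1+e^{-3.8200}) = 0.9785
P_4 = 1/(1+e^{0.1000}) = 0.4750
E[score] = 0.9734 + 0.8808 + 0.9785 + 0.4750 = 3.3078

3.31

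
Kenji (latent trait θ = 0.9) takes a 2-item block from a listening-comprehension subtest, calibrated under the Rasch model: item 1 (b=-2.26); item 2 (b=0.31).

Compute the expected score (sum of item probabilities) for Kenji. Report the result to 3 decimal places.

1.603

P(θ) = 1 / (1 + exp(−(θ − b)))
P_1 = 1/(1+e^{-3.1600}) = 0.9593
P_2 = 1/(1+e^{-0.5900}) = 0.6434
E[score] = 0.9593 + 0.6434 = 1.6027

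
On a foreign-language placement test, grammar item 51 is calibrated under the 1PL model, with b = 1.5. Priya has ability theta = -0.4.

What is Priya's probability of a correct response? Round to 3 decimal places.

0.130

P(theta) = 1 / (1 + exp(−(theta − b)))
Exponent: (-0.4 − 1.5) = -1.9000
1/(1 + e^{1.9000}) = 0.1301
P = 0.1301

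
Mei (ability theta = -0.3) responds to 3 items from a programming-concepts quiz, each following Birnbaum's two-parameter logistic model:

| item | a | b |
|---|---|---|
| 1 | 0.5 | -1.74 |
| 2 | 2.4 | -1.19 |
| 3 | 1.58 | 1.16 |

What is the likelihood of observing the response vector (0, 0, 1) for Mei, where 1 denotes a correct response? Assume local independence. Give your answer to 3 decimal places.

P(theta) = 1 / (1 + exp(−a(theta − b)))
P_1 = 1/(1+e^{-0.7200}) = 0.6726
P_2 = 1/(1+e^{-2.1360}) = 0.8944
P_3 = 1/(1+e^{2.3068}) = 0.0906
L = (1−P_1) × (1−P_2) × P_3 = 0.3274 × 0.1056 × 0.0906 = 0.00313

0.003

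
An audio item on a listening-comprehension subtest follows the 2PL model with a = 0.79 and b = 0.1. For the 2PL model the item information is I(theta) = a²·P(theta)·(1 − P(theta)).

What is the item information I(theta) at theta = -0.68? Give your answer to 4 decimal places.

0.1421

P = 1/(1+e^{0.6162}) = 0.3506
P(1−P) = 0.3506 × 0.6494 = 0.2277
I = a² × P(1−P) = 0.79² × 0.2277 = 0.14210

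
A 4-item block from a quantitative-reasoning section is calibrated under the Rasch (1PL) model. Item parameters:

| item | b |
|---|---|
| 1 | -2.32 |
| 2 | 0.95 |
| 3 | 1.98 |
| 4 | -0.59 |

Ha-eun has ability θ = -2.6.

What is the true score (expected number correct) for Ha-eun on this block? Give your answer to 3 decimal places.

0.587

P(θ) = 1 / (1 + exp(−(θ − b)))
P_1 = 1/(1+e^{0.2800}) = 0.4305
P_2 = 1/(1+e^{3.5500}) = 0.0279
P_3 = 1/(1+e^{4.5800}) = 0.0102
P_4 = 1/(1+e^{2.0100}) = 0.1182
E[score] = 0.4305 + 0.0279 + 0.0102 + 0.1182 = 0.5867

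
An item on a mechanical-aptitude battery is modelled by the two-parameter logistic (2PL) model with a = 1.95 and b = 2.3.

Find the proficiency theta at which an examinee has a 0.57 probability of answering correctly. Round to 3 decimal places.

P(theta) = 1 / (1 + exp(−a(theta − b)))
logit = ln(0.5700/0.4300) = 0.2819
theta = b + logit/(a) = 2.3 + 0.2819/1.9500 = 2.4445

2.445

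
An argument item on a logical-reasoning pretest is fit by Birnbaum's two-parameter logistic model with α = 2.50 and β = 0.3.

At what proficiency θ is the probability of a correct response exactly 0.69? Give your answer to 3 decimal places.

P(θ) = 1 / (1 + exp(−α(θ − β)))
logit = ln(0.6900/0.3100) = 0.8001
θ = β + logit/(α) = 0.3 + 0.8001/2.5000 = 0.6200

0.620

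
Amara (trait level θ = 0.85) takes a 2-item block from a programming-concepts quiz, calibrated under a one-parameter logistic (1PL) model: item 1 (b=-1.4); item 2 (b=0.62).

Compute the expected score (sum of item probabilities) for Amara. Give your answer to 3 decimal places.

1.462

P(θ) = 1 / (1 + exp(−(θ − b)))
P_1 = 1/(1+e^{-2.2500}) = 0.9047
P_2 = 1/(1+e^{-0.2300}) = 0.5572
E[score] = 0.9047 + 0.5572 = 1.4619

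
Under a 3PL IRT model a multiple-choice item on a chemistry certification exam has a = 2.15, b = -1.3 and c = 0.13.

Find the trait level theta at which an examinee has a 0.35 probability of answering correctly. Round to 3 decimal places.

P(theta) = c + (1 − c) · 1 / (1 + exp(−a(theta − b)))
Remove guessing floor: (0.35 − 0.13)/(1 − 0.13) = 0.2529
logit = ln(0.2529/0.7471) = -1.0833
theta = b + logit/(a) = -1.3 + (-1.0833)/2.1500 = -1.8039

-1.804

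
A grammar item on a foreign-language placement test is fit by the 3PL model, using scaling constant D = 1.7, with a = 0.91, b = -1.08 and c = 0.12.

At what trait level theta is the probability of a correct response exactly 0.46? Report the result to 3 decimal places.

P(theta) = c + (1 − c) · 1 / (1 + exp(−D·a(theta − b)))
Remove guessing floor: (0.46 − 0.12)/(1 − 0.12) = 0.3864
logit = ln(0.3864/0.6136) = -0.4626
theta = b + logit/(1.7·a) = -1.08 + (-0.4626)/1.5470 = -1.3790

-1.379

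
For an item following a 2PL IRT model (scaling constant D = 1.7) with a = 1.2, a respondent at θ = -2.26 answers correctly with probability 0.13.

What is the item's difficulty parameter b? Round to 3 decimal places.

P(θ) = 1 / (1 + exp(−D·a(θ − b)))
logit(0.13) = ln(0.13/0.87) = -1.9010
b = θ − logit/(1.7·a) = -2.26 − (-1.9010)/2.0400 = -1.3282

-1.328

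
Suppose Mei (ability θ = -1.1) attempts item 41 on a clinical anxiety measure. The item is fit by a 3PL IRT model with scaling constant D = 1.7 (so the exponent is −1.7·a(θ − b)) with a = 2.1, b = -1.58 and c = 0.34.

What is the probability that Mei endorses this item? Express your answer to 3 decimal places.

0.899

P(θ) = c + (1 − c) · 1 / (1 + exp(−D·a(θ − b)))
Exponent: 1.7 × 2.1 × (-1.1 − (-1.58)) = 1.7136
1/(1 + e^{-1.7136}) = 0.8473
P = 0.34 + 0.66 × 0.8473 = 0.8992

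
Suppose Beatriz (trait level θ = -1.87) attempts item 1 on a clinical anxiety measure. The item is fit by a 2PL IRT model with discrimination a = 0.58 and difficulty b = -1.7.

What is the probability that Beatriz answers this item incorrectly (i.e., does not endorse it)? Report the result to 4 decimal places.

0.5246

P(θ) = 1 / (1 + exp(−a(θ − b)))
Exponent: 0.58 × (-1.87 − (-1.7)) = -0.0986
1/(1 + e^{0.0986}) = 0.4754
P(incorrect) = 1 − 0.4754 = 0.5246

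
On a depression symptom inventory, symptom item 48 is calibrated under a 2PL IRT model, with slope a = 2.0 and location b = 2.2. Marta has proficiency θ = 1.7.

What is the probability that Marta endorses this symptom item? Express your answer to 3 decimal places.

P(θ) = 1 / (1 + exp(−a(θ − b)))
Exponent: 2.0 × (1.7 − 2.2) = -1.0000
1/(1 + e^{1.0000}) = 0.2689

0.269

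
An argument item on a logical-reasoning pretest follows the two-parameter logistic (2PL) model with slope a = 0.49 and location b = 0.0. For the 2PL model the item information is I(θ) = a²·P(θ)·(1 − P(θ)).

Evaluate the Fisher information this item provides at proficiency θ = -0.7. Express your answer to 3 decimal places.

0.058

P = 1/(1+e^{0.3430}) = 0.4151
P(1−P) = 0.4151 × 0.5849 = 0.2428
I = a² × P(1−P) = 0.49² × 0.2428 = 0.05829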